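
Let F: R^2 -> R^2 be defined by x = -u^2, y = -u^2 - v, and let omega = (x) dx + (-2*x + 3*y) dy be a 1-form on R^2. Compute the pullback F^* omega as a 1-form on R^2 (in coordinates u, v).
F^* omega = (4*u^3 + 6*u*v) du + (u^2 + 3*v) dv

Using F^*(f dg) = (f ∘ F) d(g ∘ F), substitute each coordinate x_i by F_i(u, v) in f_i, and replace dx_i by d F_i = (∂F_i/∂u) du + (∂F_i/∂v) dv.
  For the x component: f_1(F) = -u^2; d F_1 = (-2*u) du + (0) dv
  For the y component: f_2(F) = -u^2 - 3*v; d F_2 = (-2*u) du + (-1) dv
Combining and collecting du, dv coefficients:
  coeff of du: 4*u^3 + 6*u*v
  coeff of dv: u^2 + 3*v
F^* omega = (4*u^3 + 6*u*v) du + (u^2 + 3*v) dv.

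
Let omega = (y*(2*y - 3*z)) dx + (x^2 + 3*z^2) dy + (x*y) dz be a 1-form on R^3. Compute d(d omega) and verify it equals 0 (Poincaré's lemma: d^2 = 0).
d(d omega) = 0

Step 1: d omega = sum_{i<j} (∂f_j/∂x_i - ∂f_i/∂x_j) dx_i ∧ dx_j:
  coeff of dx ∧ dy: 2*x - 4*y + 3*z
  coeff of dx ∧ dz: 4*y
  coeff of dy ∧ dz: x - 6*z
Step 2: Apply d again to each 2-form coefficient. The only possible 3-form in R^3 is dx ∧ dy ∧ dz, with coefficient
  ∂(coeff of dy∧dz)/∂x - ∂(coeff of dx∧dz)/∂y + ∂(coeff of dx∧dy)/∂z
  = ∂/∂x (x - 6*z) - ∂/∂y (4*y) + ∂/∂z (2*x - 4*y + 3*z).
Each of these terms simplifies to sums of mixed partials that cancel in pairs. The result is 0 (by equality of mixed partials for smooth functions — Schwarz / Clairaut).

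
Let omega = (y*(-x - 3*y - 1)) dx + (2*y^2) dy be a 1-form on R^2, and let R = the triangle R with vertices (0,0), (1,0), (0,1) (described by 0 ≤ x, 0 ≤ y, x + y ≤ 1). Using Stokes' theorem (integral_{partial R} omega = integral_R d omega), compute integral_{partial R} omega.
integral_(partial R) omega = 5/3

Stokes: integral_partial_R omega = integral_R d omega with d omega = (∂Q/∂x - ∂P/∂y) dx ∧ dy.
  ∂Q/∂x = 0
  ∂P/∂y = -x - 6*y - 1
  integrand = ∂Q/∂x - ∂P/∂y = x + 6*y + 1.
Integrating over R: integral_0^1 integral_0^{1-x} (x + 6*y + 1) dy dx = 5/3.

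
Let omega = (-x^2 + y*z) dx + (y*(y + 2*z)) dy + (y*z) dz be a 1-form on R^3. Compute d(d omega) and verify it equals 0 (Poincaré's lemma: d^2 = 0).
d(d omega) = 0

Step 1: d omega = sum_{i<j} (∂f_j/∂x_i - ∂f_i/∂x_j) dx_i ∧ dx_j:
  coeff of dx ∧ dy: -z
  coeff of dx ∧ dz: -y
  coeff of dy ∧ dz: -2*y + z
Step 2: Apply d again to each 2-form coefficient. The only possible 3-form in R^3 is dx ∧ dy ∧ dz, with coefficient
  ∂(coeff of dy∧dz)/∂x - ∂(coeff of dx∧dz)/∂y + ∂(coeff of dx∧dy)/∂z
  = ∂/∂x (-2*y + z) - ∂/∂y (-y) + ∂/∂z (-z).
Each of these terms simplifies to sums of mixed partials that cancel in pairs. The result is 0 (by equality of mixed partials for smooth functions — Schwarz / Clairaut).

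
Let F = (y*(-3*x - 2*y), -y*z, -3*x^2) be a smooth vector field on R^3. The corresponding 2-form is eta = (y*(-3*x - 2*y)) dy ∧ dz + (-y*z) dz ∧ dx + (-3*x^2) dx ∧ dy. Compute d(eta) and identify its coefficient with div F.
d(eta) = (-3*y - z) dx ∧ dy ∧ dz; div F = -3*y - z

For a 2-form in R^3 of the form above, applying d gives a 3-form with coefficient ∂P/∂x + ∂Q/∂y + ∂R/∂z:
  ∂P/∂x = -3*y
  ∂Q/∂y = -z
  ∂R/∂z = 0
Sum = -3*y - z, which is exactly div F.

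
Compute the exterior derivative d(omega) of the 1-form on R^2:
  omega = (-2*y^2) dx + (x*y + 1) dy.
d(omega) = (5*y) dx ∧ dy

For a 1-form omega = sum_i f_i dx_i, the exterior derivative is
  d(omega) = sum_{i < j} (∂f_j/∂x_i - ∂f_i/∂x_j) dx_i ∧ dx_j.
  coefficient of dx ∧ dy: ∂f_2/∂x - ∂f_1/∂y = ∂(x*y + 1)/∂x - ∂(-2*y^2)/∂y = 5*y
Assembling: d(omega) = (5*y) dx ∧ dy.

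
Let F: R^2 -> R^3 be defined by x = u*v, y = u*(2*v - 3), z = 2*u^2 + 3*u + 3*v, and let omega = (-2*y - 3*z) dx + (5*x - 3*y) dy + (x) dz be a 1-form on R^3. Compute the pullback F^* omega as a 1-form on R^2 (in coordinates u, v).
F^* omega = (-2*u^2*v - 6*u*v^2 + 21*u*v - 27*u - 9*v^2) du + (3*u*(-2*u^2 - 2*u*v + 5*u - 2*v)) dv

Using F^*(f dg) = (f ∘ F) d(g ∘ F), substitute each coordinate x_i by F_i(u, v) in f_i, and replace dx_i by d F_i = (∂F_i/∂u) du + (∂F_i/∂v) dv.
  For the x component: f_1(F) = -6*u^2 - 4*u*v - 3*u - 9*v; d F_1 = (v) du + (u) dv
  For the y component: f_2(F) = u*(9 - v); d F_2 = (2*v - 3) du + (2*u) dv
  For the z component: f_3(F) = u*v; d F_3 = (4*u + 3) du + (3) dv
Combining and collecting du, dv coefficients:
  coeff of du: -2*u^2*v - 6*u*v^2 + 21*u*v - 27*u - 9*v^2
  coeff of dv: 3*u*(-2*u^2 - 2*u*v + 5*u - 2*v)
F^* omega = (-2*u^2*v - 6*u*v^2 + 21*u*v - 27*u - 9*v^2) du + (3*u*(-2*u^2 - 2*u*v + 5*u - 2*v)) dv.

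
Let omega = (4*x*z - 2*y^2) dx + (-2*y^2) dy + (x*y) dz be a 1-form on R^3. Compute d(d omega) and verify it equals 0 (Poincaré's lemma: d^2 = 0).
d(d omega) = 0

Step 1: d omega = sum_{i<j} (∂f_j/∂x_i - ∂f_i/∂x_j) dx_i ∧ dx_j:
  coeff of dx ∧ dy: 4*y
  coeff of dx ∧ dz: -4*x + y
  coeff of dy ∧ dz: x
Step 2: Apply d again to each 2-form coefficient. The only possible 3-form in R^3 is dx ∧ dy ∧ dz, with coefficient
  ∂(coeff of dy∧dz)/∂x - ∂(coeff of dx∧dz)/∂y + ∂(coeff of dx∧dy)/∂z
  = ∂/∂x (x) - ∂/∂y (-4*x + y) + ∂/∂z (4*y).
Each of these terms simplifies to sums of mixed partials that cancel in pairs. The result is 0 (by equality of mixed partials for smooth functions — Schwarz / Clairaut).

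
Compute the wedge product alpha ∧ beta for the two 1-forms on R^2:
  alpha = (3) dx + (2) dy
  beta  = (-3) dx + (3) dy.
alpha ∧ beta = (15) dx ∧ dy

Distribute the wedge, using dx_i ∧ dx_j = -dx_j ∧ dx_i and dx_i ∧ dx_i = 0. For each pair (i, j) with i < j, the coefficient of dx_i ∧ dx_j in alpha ∧ beta is (alpha_i * beta_j - alpha_j * beta_i). Collecting: alpha ∧ beta = (15) dx ∧ dy.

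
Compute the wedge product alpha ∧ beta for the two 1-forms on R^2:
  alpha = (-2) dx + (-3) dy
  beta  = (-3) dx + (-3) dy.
alpha ∧ beta = (-3) dx ∧ dy

Distribute the wedge, using dx_i ∧ dx_j = -dx_j ∧ dx_i and dx_i ∧ dx_i = 0. For each pair (i, j) with i < j, the coefficient of dx_i ∧ dx_j in alpha ∧ beta is (alpha_i * beta_j - alpha_j * beta_i). Collecting: alpha ∧ beta = (-3) dx ∧ dy.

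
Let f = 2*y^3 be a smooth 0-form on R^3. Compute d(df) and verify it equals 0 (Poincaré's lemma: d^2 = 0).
d(df) = 0

Step 1: df = sum_i (∂f/∂x_i) dx_i = (0) dx + (6*y^2) dy + (0) dz.
Step 2: Apply d again. Using the 1-form formula, the coefficient of dx ∧ dy in d(df) is ∂^2 f/∂x ∂y - ∂^2 f/∂y ∂x = (0) - (0) = 0 (equality of mixed partials for smooth f).
Similarly for dx ∧ dz and dy ∧ dz — all coefficients vanish. So d(df) = 0.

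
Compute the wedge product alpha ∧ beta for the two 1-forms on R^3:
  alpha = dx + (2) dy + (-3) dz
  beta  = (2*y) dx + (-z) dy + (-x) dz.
alpha ∧ beta = (-4*y - z) dx ∧ dy + (-x + 6*y) dx ∧ dz + (-2*x - 3*z) dy ∧ dz

Distribute the wedge, using dx_i ∧ dx_j = -dx_j ∧ dx_i and dx_i ∧ dx_i = 0. For each pair (i, j) with i < j, the coefficient of dx_i ∧ dx_j in alpha ∧ beta is (alpha_i * beta_j - alpha_j * beta_i). Collecting: alpha ∧ beta = (-4*y - z) dx ∧ dy + (-x + 6*y) dx ∧ dz + (-2*x - 3*z) dy ∧ dz.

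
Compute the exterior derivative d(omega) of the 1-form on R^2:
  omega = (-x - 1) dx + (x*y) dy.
d(omega) = (y) dx ∧ dy

For a 1-form omega = sum_i f_i dx_i, the exterior derivative is
  d(omega) = sum_{i < j} (∂f_j/∂x_i - ∂f_i/∂x_j) dx_i ∧ dx_j.
  coefficient of dx ∧ dy: ∂f_2/∂x - ∂f_1/∂y = ∂(x*y)/∂x - ∂(-x - 1)/∂y = y
Assembling: d(omega) = (y) dx ∧ dy.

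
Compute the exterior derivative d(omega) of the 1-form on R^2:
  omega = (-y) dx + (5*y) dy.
d(omega) = (1) dx ∧ dy

For a 1-form omega = sum_i f_i dx_i, the exterior derivative is
  d(omega) = sum_{i < j} (∂f_j/∂x_i - ∂f_i/∂x_j) dx_i ∧ dx_j.
  coefficient of dx ∧ dy: ∂f_2/∂x - ∂f_1/∂y = ∂(5*y)/∂x - ∂(-y)/∂y = 1
Assembling: d(omega) = (1) dx ∧ dy.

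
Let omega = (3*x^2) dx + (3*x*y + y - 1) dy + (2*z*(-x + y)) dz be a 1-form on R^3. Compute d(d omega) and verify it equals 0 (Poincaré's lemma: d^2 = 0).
d(d omega) = 0

Step 1: d omega = sum_{i<j} (∂f_j/∂x_i - ∂f_i/∂x_j) dx_i ∧ dx_j:
  coeff of dx ∧ dy: 3*y
  coeff of dx ∧ dz: -2*z
  coeff of dy ∧ dz: 2*z
Step 2: Apply d again to each 2-form coefficient. The only possible 3-form in R^3 is dx ∧ dy ∧ dz, with coefficient
  ∂(coeff of dy∧dz)/∂x - ∂(coeff of dx∧dz)/∂y + ∂(coeff of dx∧dy)/∂z
  = ∂/∂x (2*z) - ∂/∂y (-2*z) + ∂/∂z (3*y).
Each of these terms simplifies to sums of mixed partials that cancel in pairs. The result is 0 (by equality of mixed partials for smooth functions — Schwarz / Clairaut).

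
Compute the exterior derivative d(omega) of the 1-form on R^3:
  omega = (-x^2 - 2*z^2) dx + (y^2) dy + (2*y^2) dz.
d(omega) = (4*z) dx ∧ dz + (4*y) dy ∧ dz

For a 1-form omega = sum_i f_i dx_i, the exterior derivative is
  d(omega) = sum_{i < j} (∂f_j/∂x_i - ∂f_i/∂x_j) dx_i ∧ dx_j.
  coefficient of dx ∧ dz: ∂f_3/∂x - ∂f_1/∂z = ∂(2*y^2)/∂x - ∂(-x^2 - 2*z^2)/∂z = 4*z
  coefficient of dy ∧ dz: ∂f_3/∂y - ∂f_2/∂z = ∂(2*y^2)/∂y - ∂(y^2)/∂z = 4*y
Assembling: d(omega) = (4*z) dx ∧ dz + (4*y) dy ∧ dz.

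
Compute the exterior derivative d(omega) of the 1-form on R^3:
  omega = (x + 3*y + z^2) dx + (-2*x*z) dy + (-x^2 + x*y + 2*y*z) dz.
d(omega) = (-2*z - 3) dx ∧ dy + (-2*x + y - 2*z) dx ∧ dz + (3*x + 2*z) dy ∧ dz

For a 1-form omega = sum_i f_i dx_i, the exterior derivative is
  d(omega) = sum_{i < j} (∂f_j/∂x_i - ∂f_i/∂x_j) dx_i ∧ dx_j.
  coefficient of dx ∧ dy: ∂f_2/∂x - ∂f_1/∂y = ∂(-2*x*z)/∂x - ∂(x + 3*y + z^2)/∂y = -2*z - 3
  coefficient of dx ∧ dz: ∂f_3/∂x - ∂f_1/∂z = ∂(-x^2 + x*y + 2*y*z)/∂x - ∂(x + 3*y + z^2)/∂z = -2*x + y - 2*z
  coefficient of dy ∧ dz: ∂f_3/∂y - ∂f_2/∂z = ∂(-x^2 + x*y + 2*y*z)/∂y - ∂(-2*x*z)/∂z = 3*x + 2*z
Assembling: d(omega) = (-2*z - 3) dx ∧ dy + (-2*x + y - 2*z) dx ∧ dz + (3*x + 2*z) dy ∧ dz.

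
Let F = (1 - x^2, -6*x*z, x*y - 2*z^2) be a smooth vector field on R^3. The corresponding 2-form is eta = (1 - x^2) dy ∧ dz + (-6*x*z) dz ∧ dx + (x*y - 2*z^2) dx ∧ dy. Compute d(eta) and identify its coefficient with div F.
d(eta) = (-2*x - 4*z) dx ∧ dy ∧ dz; div F = -2*x - 4*z

For a 2-form in R^3 of the form above, applying d gives a 3-form with coefficient ∂P/∂x + ∂Q/∂y + ∂R/∂z:
  ∂P/∂x = -2*x
  ∂Q/∂y = 0
  ∂R/∂z = -4*z
Sum = -2*x - 4*z, which is exactly div F.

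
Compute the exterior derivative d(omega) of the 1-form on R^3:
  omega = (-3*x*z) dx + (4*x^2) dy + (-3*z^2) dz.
d(omega) = (8*x) dx ∧ dy + (3*x) dx ∧ dz

For a 1-form omega = sum_i f_i dx_i, the exterior derivative is
  d(omega) = sum_{i < j} (∂f_j/∂x_i - ∂f_i/∂x_j) dx_i ∧ dx_j.
  coefficient of dx ∧ dy: ∂f_2/∂x - ∂f_1/∂y = ∂(4*x^2)/∂x - ∂(-3*x*z)/∂y = 8*x
  coefficient of dx ∧ dz: ∂f_3/∂x - ∂f_1/∂z = ∂(-3*z^2)/∂x - ∂(-3*x*z)/∂z = 3*x
Assembling: d(omega) = (8*x) dx ∧ dy + (3*x) dx ∧ dz.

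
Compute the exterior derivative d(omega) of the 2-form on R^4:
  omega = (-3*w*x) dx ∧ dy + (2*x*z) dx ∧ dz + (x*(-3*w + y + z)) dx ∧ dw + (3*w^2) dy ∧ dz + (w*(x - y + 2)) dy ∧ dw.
d(omega) = (w - 4*x) dx ∧ dy ∧ dw + (-x) dx ∧ dz ∧ dw + (6*w) dy ∧ dz ∧ dw

For a 2-form omega = sum_{i<j} g_{ij} dx_i ∧ dx_j, the exterior derivative is
  d(omega) = sum_{i<j} d(g_{ij}) ∧ dx_i ∧ dx_j = sum_{i<j, k} (∂g_{ij}/∂x_k) dx_k ∧ dx_i ∧ dx_j.
Expand each term, using dx_k ∧ dx_i ∧ dx_j = sgn(permutation) dx_{(a)} ∧ dx_{(b)} ∧ dx_{(c)} with (a < b < c) sorted:
  d(-3*w*x) includes (∂/∂w)(-3*w*x) dw = (-3*x) dw, which multiplied by dx ∧ dy gives (-3*x) dx ∧ dy ∧ dw
  d(x*(-3*w + y + z)) includes (∂/∂y)(x*(-3*w + y + z)) dy = (x) dy, which multiplied by dx ∧ dw gives (-x) dx ∧ dy ∧ dw
  d(x*(-3*w + y + z)) includes (∂/∂z)(x*(-3*w + y + z)) dz = (x) dz, which multiplied by dx ∧ dw gives (-x) dx ∧ dz ∧ dw
  d(3*w^2) includes (∂/∂w)(3*w^2) dw = (6*w) dw, which multiplied by dy ∧ dz gives (6*w) dy ∧ dz ∧ dw
  d(w*(x - y + 2)) includes (∂/∂x)(w*(x - y + 2)) dx = (w) dx, which multiplied by dy ∧ dw gives (w) dx ∧ dy ∧ dw
Collecting like 3-forms: d(omega) = (w - 4*x) dx ∧ dy ∧ dw + (-x) dx ∧ dz ∧ dw + (6*w) dy ∧ dz ∧ dw.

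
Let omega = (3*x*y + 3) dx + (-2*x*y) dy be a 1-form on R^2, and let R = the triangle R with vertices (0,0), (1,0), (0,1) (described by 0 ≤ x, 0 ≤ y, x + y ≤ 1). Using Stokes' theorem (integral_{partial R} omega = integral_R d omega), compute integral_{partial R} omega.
integral_(partial R) omega = -5/6

Stokes: integral_partial_R omega = integral_R d omega with d omega = (∂Q/∂x - ∂P/∂y) dx ∧ dy.
  ∂Q/∂x = -2*y
  ∂P/∂y = 3*x
  integrand = ∂Q/∂x - ∂P/∂y = -3*x - 2*y.
Integrating over R: integral_0^1 integral_0^{1-x} (-3*x - 2*y) dy dx = -5/6.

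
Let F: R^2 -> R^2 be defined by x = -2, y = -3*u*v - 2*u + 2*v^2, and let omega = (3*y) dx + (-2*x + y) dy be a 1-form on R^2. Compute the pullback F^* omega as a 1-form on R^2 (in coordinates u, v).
F^* omega = (9*u*v^2 + 12*u*v + 4*u - 6*v^3 - 4*v^2 - 12*v - 8) du + (9*u^2*v + 6*u^2 - 18*u*v^2 - 8*u*v - 12*u + 8*v^3 + 16*v) dv

Using F^*(f dg) = (f ∘ F) d(g ∘ F), substitute each coordinate x_i by F_i(u, v) in f_i, and replace dx_i by d F_i = (∂F_i/∂u) du + (∂F_i/∂v) dv.
  For the x component: f_1(F) = -9*u*v - 6*u + 6*v^2; d F_1 = (0) du + (0) dv
  For the y component: f_2(F) = -3*u*v - 2*u + 2*v^2 + 4; d F_2 = (-3*v - 2) du + (-3*u + 4*v) dv
Combining and collecting du, dv coefficients:
  coeff of du: 9*u*v^2 + 12*u*v + 4*u - 6*v^3 - 4*v^2 - 12*v - 8
  coeff of dv: 9*u^2*v + 6*u^2 - 18*u*v^2 - 8*u*v - 12*u + 8*v^3 + 16*v
F^* omega = (9*u*v^2 + 12*u*v + 4*u - 6*v^3 - 4*v^2 - 12*v - 8) du + (9*u^2*v + 6*u^2 - 18*u*v^2 - 8*u*v - 12*u + 8*v^3 + 16*v) dv.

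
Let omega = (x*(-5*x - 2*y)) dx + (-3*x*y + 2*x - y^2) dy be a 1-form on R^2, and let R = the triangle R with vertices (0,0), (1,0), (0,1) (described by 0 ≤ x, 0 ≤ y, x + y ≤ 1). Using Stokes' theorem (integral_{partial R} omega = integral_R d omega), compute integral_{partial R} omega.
integral_(partial R) omega = 5/6

Stokes: integral_partial_R omega = integral_R d omega with d omega = (∂Q/∂x - ∂P/∂y) dx ∧ dy.
  ∂Q/∂x = 2 - 3*y
  ∂P/∂y = -2*x
  integrand = ∂Q/∂x - ∂P/∂y = 2*x - 3*y + 2.
Integrating over R: integral_0^1 integral_0^{1-x} (2*x - 3*y + 2) dy dx = 5/6.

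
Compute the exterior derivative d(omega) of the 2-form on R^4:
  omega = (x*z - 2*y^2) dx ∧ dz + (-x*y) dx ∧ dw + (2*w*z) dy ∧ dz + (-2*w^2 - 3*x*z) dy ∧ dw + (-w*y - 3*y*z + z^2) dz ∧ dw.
d(omega) = (4*y) dx ∧ dy ∧ dz + (x - 3*z) dx ∧ dy ∧ dw + (-w + 3*x - z) dy ∧ dz ∧ dw

For a 2-form omega = sum_{i<j} g_{ij} dx_i ∧ dx_j, the exterior derivative is
  d(omega) = sum_{i<j} d(g_{ij}) ∧ dx_i ∧ dx_j = sum_{i<j, k} (∂g_{ij}/∂x_k) dx_k ∧ dx_i ∧ dx_j.
Expand each term, using dx_k ∧ dx_i ∧ dx_j = sgn(permutation) dx_{(a)} ∧ dx_{(b)} ∧ dx_{(c)} with (a < b < c) sorted:
  d(x*z - 2*y^2) includes (∂/∂y)(x*z - 2*y^2) dy = (-4*y) dy, which multiplied by dx ∧ dz gives (4*y) dx ∧ dy ∧ dz
  d(-x*y) includes (∂/∂y)(-x*y) dy = (-x) dy, which multiplied by dx ∧ dw gives (x) dx ∧ dy ∧ dw
  d(2*w*z) includes (∂/∂w)(2*w*z) dw = (2*z) dw, which multiplied by dy ∧ dz gives (2*z) dy ∧ dz ∧ dw
  d(-2*w^2 - 3*x*z) includes (∂/∂x)(-2*w^2 - 3*x*z) dx = (-3*z) dx, which multiplied by dy ∧ dw gives (-3*z) dx ∧ dy ∧ dw
  d(-2*w^2 - 3*x*z) includes (∂/∂z)(-2*w^2 - 3*x*z) dz = (-3*x) dz, which multiplied by dy ∧ dw gives (3*x) dy ∧ dz ∧ dw
  d(-w*y - 3*y*z + z^2) includes (∂/∂y)(-w*y - 3*y*z + z^2) dy = (-w - 3*z) dy, which multiplied by dz ∧ dw gives (-w - 3*z) dy ∧ dz ∧ dw
Collecting like 3-forms: d(omega) = (4*y) dx ∧ dy ∧ dz + (x - 3*z) dx ∧ dy ∧ dw + (-w + 3*x - z) dy ∧ dz ∧ dw.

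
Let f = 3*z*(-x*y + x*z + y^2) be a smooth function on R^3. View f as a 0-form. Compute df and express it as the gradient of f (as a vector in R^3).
df = (3*z*(-y + z)) dx + (3*z*(-x + 2*y)) dy + (-3*x*y + 6*x*z + 3*y^2) dz; grad f = (3*z*(-y + z), 3*z*(-x + 2*y), -3*x*y + 6*x*z + 3*y^2)

For a 0-form f, d f = (∂f/∂x) dx + (∂f/∂y) dy + (∂f/∂z) dz. The components of the vector representation are exactly the entries of grad f in Cartesian coordinates:
  ∂f/∂x = 3*z*(-y + z)
  ∂f/∂y = 3*z*(-x + 2*y)
  ∂f/∂z = -3*x*y + 6*x*z + 3*y^2.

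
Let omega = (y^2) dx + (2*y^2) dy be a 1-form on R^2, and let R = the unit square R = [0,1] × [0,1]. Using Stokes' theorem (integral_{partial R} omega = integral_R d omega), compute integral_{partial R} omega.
integral_(partial R) omega = -1

Stokes: integral_partial_R omega = integral_R d omega with d omega = (∂Q/∂x - ∂P/∂y) dx ∧ dy.
  ∂Q/∂x = 0
  ∂P/∂y = 2*y
  integrand = ∂Q/∂x - ∂P/∂y = -2*y.
Integrating over R: integral_0^1 integral_0^1 (-2*y) dx dy = -1.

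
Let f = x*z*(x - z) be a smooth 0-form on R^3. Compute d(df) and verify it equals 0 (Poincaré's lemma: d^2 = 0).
d(df) = 0

Step 1: df = sum_i (∂f/∂x_i) dx_i = (z*(2*x - z)) dx + (0) dy + (x*(x - 2*z)) dz.
Step 2: Apply d again. Using the 1-form formula, the coefficient of dx ∧ dy in d(df) is ∂^2 f/∂x ∂y - ∂^2 f/∂y ∂x = (0) - (0) = 0 (equality of mixed partials for smooth f).
Similarly for dx ∧ dz and dy ∧ dz — all coefficients vanish. So d(df) = 0.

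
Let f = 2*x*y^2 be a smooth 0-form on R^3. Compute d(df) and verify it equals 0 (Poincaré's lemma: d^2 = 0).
d(df) = 0

Step 1: df = sum_i (∂f/∂x_i) dx_i = (2*y^2) dx + (4*x*y) dy + (0) dz.
Step 2: Apply d again. Using the 1-form formula, the coefficient of dx ∧ dy in d(df) is ∂^2 f/∂x ∂y - ∂^2 f/∂y ∂x = (4*y) - (4*y) = 0 (equality of mixed partials for smooth f).
Similarly for dx ∧ dz and dy ∧ dz — all coefficients vanish. So d(df) = 0.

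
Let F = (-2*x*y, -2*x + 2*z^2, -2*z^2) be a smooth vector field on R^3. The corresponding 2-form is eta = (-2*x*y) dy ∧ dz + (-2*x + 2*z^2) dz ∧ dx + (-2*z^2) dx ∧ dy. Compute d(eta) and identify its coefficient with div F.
d(eta) = (-2*y - 4*z) dx ∧ dy ∧ dz; div F = -2*y - 4*z

For a 2-form in R^3 of the form above, applying d gives a 3-form with coefficient ∂P/∂x + ∂Q/∂y + ∂R/∂z:
  ∂P/∂x = -2*y
  ∂Q/∂y = 0
  ∂R/∂z = -4*z
Sum = -2*y - 4*z, which is exactly div F.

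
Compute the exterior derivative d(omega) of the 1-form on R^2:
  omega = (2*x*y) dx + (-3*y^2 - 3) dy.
d(omega) = (-2*x) dx ∧ dy

For a 1-form omega = sum_i f_i dx_i, the exterior derivative is
  d(omega) = sum_{i < j} (∂f_j/∂x_i - ∂f_i/∂x_j) dx_i ∧ dx_j.
  coefficient of dx ∧ dy: ∂f_2/∂x - ∂f_1/∂y = ∂(-3*y^2 - 3)/∂x - ∂(2*x*y)/∂y = -2*x
Assembling: d(omega) = (-2*x) dx ∧ dy.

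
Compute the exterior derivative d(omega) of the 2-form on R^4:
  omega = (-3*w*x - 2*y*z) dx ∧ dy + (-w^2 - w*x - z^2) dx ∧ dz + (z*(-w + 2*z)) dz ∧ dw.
d(omega) = (-2*y) dx ∧ dy ∧ dz + (-3*x) dx ∧ dy ∧ dw + (-2*w - x) dx ∧ dz ∧ dw

For a 2-form omega = sum_{i<j} g_{ij} dx_i ∧ dx_j, the exterior derivative is
  d(omega) = sum_{i<j} d(g_{ij}) ∧ dx_i ∧ dx_j = sum_{i<j, k} (∂g_{ij}/∂x_k) dx_k ∧ dx_i ∧ dx_j.
Expand each term, using dx_k ∧ dx_i ∧ dx_j = sgn(permutation) dx_{(a)} ∧ dx_{(b)} ∧ dx_{(c)} with (a < b < c) sorted:
  d(-3*w*x - 2*y*z) includes (∂/∂z)(-3*w*x - 2*y*z) dz = (-2*y) dz, which multiplied by dx ∧ dy gives (-2*y) dx ∧ dy ∧ dz
  d(-3*w*x - 2*y*z) includes (∂/∂w)(-3*w*x - 2*y*z) dw = (-3*x) dw, which multiplied by dx ∧ dy gives (-3*x) dx ∧ dy ∧ dw
  d(-w^2 - w*x - z^2) includes (∂/∂w)(-w^2 - w*x - z^2) dw = (-2*w - x) dw, which multiplied by dx ∧ dz gives (-2*w - x) dx ∧ dz ∧ dw
Collecting like 3-forms: d(omega) = (-2*y) dx ∧ dy ∧ dz + (-3*x) dx ∧ dy ∧ dw + (-2*w - x) dx ∧ dz ∧ dw.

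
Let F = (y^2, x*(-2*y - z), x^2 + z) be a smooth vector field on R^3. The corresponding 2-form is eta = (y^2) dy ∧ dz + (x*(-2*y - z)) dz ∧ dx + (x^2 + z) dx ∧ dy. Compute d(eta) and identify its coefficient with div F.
d(eta) = (1 - 2*x) dx ∧ dy ∧ dz; div F = 1 - 2*x

For a 2-form in R^3 of the form above, applying d gives a 3-form with coefficient ∂P/∂x + ∂Q/∂y + ∂R/∂z:
  ∂P/∂x = 0
  ∂Q/∂y = -2*x
  ∂R/∂z = 1
Sum = 1 - 2*x, which is exactly div F.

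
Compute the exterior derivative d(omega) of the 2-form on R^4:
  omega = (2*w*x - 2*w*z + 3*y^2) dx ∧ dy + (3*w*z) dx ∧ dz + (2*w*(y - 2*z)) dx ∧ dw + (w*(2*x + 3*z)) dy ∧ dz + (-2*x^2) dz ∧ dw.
d(omega) = (-2*w + 2*x - 2*z) dx ∧ dy ∧ dw + (4*w - 4*x + 3*z) dx ∧ dz ∧ dw + (2*x + 3*z) dy ∧ dz ∧ dw

For a 2-form omega = sum_{i<j} g_{ij} dx_i ∧ dx_j, the exterior derivative is
  d(omega) = sum_{i<j} d(g_{ij}) ∧ dx_i ∧ dx_j = sum_{i<j, k} (∂g_{ij}/∂x_k) dx_k ∧ dx_i ∧ dx_j.
Expand each term, using dx_k ∧ dx_i ∧ dx_j = sgn(permutation) dx_{(a)} ∧ dx_{(b)} ∧ dx_{(c)} with (a < b < c) sorted:
  d(2*w*x - 2*w*z + 3*y^2) includes (∂/∂z)(2*w*x - 2*w*z + 3*y^2) dz = (-2*w) dz, which multiplied by dx ∧ dy gives (-2*w) dx ∧ dy ∧ dz
  d(2*w*x - 2*w*z + 3*y^2) includes (∂/∂w)(2*w*x - 2*w*z + 3*y^2) dw = (2*x - 2*z) dw, which multiplied by dx ∧ dy gives (2*x - 2*z) dx ∧ dy ∧ dw
  d(3*w*z) includes (∂/∂w)(3*w*z) dw = (3*z) dw, which multiplied by dx ∧ dz gives (3*z) dx ∧ dz ∧ dw
  d(2*w*(y - 2*z)) includes (∂/∂y)(2*w*(y - 2*z)) dy = (2*w) dy, which multiplied by dx ∧ dw gives (-2*w) dx ∧ dy ∧ dw
  d(2*w*(y - 2*z)) includes (∂/∂z)(2*w*(y - 2*z)) dz = (-4*w) dz, which multiplied by dx ∧ dw gives (4*w) dx ∧ dz ∧ dw
  d(w*(2*x + 3*z)) includes (∂/∂x)(w*(2*x + 3*z)) dx = (2*w) dx, which multiplied by dy ∧ dz gives (2*w) dx ∧ dy ∧ dz
  d(w*(2*x + 3*z)) includes (∂/∂w)(w*(2*x + 3*z)) dw = (2*x + 3*z) dw, which multiplied by dy ∧ dz gives (2*x + 3*z) dy ∧ dz ∧ dw
  d(-2*x^2) includes (∂/∂x)(-2*x^2) dx = (-4*x) dx, which multiplied by dz ∧ dw gives (-4*x) dx ∧ dz ∧ dw
Collecting like 3-forms: d(omega) = (-2*w + 2*x - 2*z) dx ∧ dy ∧ dw + (4*w - 4*x + 3*z) dx ∧ dz ∧ dw + (2*x + 3*z) dy ∧ dz ∧ dw.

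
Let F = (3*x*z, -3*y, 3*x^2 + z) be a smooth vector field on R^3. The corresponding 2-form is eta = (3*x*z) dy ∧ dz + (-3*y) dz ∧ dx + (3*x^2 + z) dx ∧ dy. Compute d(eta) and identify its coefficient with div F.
d(eta) = (3*z - 2) dx ∧ dy ∧ dz; div F = 3*z - 2

For a 2-form in R^3 of the form above, applying d gives a 3-form with coefficient ∂P/∂x + ∂Q/∂y + ∂R/∂z:
  ∂P/∂x = 3*z
  ∂Q/∂y = -3
  ∂R/∂z = 1
Sum = 3*z - 2, which is exactly div F.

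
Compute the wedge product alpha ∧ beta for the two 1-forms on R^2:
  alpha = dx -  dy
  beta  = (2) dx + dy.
alpha ∧ beta = (3) dx ∧ dy

Distribute the wedge, using dx_i ∧ dx_j = -dx_j ∧ dx_i and dx_i ∧ dx_i = 0. For each pair (i, j) with i < j, the coefficient of dx_i ∧ dx_j in alpha ∧ beta is (alpha_i * beta_j - alpha_j * beta_i). Collecting: alpha ∧ beta = (3) dx ∧ dy.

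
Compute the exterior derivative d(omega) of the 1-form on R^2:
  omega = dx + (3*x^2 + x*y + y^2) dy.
d(omega) = (6*x + y) dx ∧ dy

For a 1-form omega = sum_i f_i dx_i, the exterior derivative is
  d(omega) = sum_{i < j} (∂f_j/∂x_i - ∂f_i/∂x_j) dx_i ∧ dx_j.
  coefficient of dx ∧ dy: ∂f_2/∂x - ∂f_1/∂y = ∂(3*x^2 + x*y + y^2)/∂x - ∂(1)/∂y = 6*x + y
Assembling: d(omega) = (6*x + y) dx ∧ dy.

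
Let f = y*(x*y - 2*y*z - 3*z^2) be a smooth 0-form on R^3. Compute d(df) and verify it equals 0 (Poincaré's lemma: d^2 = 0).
d(df) = 0

Step 1: df = sum_i (∂f/∂x_i) dx_i = (y^2) dx + (2*x*y - 4*y*z - 3*z^2) dy + (2*y*(-y - 3*z)) dz.
Step 2: Apply d again. Using the 1-form formula, the coefficient of dx ∧ dy in d(df) is ∂^2 f/∂x ∂y - ∂^2 f/∂y ∂x = (2*y) - (2*y) = 0 (equality of mixed partials for smooth f).
Similarly for dx ∧ dz and dy ∧ dz — all coefficients vanish. So d(df) = 0.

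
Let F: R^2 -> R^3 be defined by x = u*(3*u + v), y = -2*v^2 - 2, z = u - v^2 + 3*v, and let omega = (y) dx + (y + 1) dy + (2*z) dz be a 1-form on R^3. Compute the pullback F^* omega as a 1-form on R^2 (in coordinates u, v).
F^* omega = (-12*u*v^2 - 10*u - 2*v^3 - 2*v^2 + 4*v) du + (-2*u*v^2 - 4*u*v + 4*u + 12*v^3 - 18*v^2 + 22*v) dv

Using F^*(f dg) = (f ∘ F) d(g ∘ F), substitute each coordinate x_i by F_i(u, v) in f_i, and replace dx_i by d F_i = (∂F_i/∂u) du + (∂F_i/∂v) dv.
  For the x component: f_1(F) = -2*v^2 - 2; d F_1 = (6*u + v) du + (u) dv
  For the y component: f_2(F) = -2*v^2 - 1; d F_2 = (0) du + (-4*v) dv
  For the z component: f_3(F) = 2*u - 2*v^2 + 6*v; d F_3 = (1) du + (3 - 2*v) dv
Combining and collecting du, dv coefficients:
  coeff of du: -12*u*v^2 - 10*u - 2*v^3 - 2*v^2 + 4*v
  coeff of dv: -2*u*v^2 - 4*u*v + 4*u + 12*v^3 - 18*v^2 + 22*v
F^* omega = (-12*u*v^2 - 10*u - 2*v^3 - 2*v^2 + 4*v) du + (-2*u*v^2 - 4*u*v + 4*u + 12*v^3 - 18*v^2 + 22*v) dv.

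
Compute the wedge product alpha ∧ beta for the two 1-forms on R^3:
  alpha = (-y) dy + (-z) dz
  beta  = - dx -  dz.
alpha ∧ beta = (-y) dx ∧ dy + (y) dy ∧ dz + (-z) dx ∧ dz

Distribute the wedge, using dx_i ∧ dx_j = -dx_j ∧ dx_i and dx_i ∧ dx_i = 0. For each pair (i, j) with i < j, the coefficient of dx_i ∧ dx_j in alpha ∧ beta is (alpha_i * beta_j - alpha_j * beta_i). Collecting: alpha ∧ beta = (-y) dx ∧ dy + (y) dy ∧ dz + (-z) dx ∧ dz.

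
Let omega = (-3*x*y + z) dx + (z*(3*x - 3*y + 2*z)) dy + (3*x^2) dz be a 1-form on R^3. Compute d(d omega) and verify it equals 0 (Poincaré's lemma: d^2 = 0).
d(d omega) = 0

Step 1: d omega = sum_{i<j} (∂f_j/∂x_i - ∂f_i/∂x_j) dx_i ∧ dx_j:
  coeff of dx ∧ dy: 3*x + 3*z
  coeff of dx ∧ dz: 6*x - 1
  coeff of dy ∧ dz: -3*x + 3*y - 4*z
Step 2: Apply d again to each 2-form coefficient. The only possible 3-form in R^3 is dx ∧ dy ∧ dz, with coefficient
  ∂(coeff of dy∧dz)/∂x - ∂(coeff of dx∧dz)/∂y + ∂(coeff of dx∧dy)/∂z
  = ∂/∂x (-3*x + 3*y - 4*z) - ∂/∂y (6*x - 1) + ∂/∂z (3*x + 3*z).
Each of these terms simplifies to sums of mixed partials that cancel in pairs. The result is 0 (by equality of mixed partials for smooth functions — Schwarz / Clairaut).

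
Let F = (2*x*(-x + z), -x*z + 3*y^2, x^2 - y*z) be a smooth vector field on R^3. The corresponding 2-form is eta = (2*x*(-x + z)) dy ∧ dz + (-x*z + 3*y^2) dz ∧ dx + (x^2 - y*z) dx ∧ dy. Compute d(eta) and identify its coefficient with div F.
d(eta) = (-4*x + 5*y + 2*z) dx ∧ dy ∧ dz; div F = -4*x + 5*y + 2*z

For a 2-form in R^3 of the form above, applying d gives a 3-form with coefficient ∂P/∂x + ∂Q/∂y + ∂R/∂z:
  ∂P/∂x = -4*x + 2*z
  ∂Q/∂y = 6*y
  ∂R/∂z = -y
Sum = -4*x + 5*y + 2*z, which is exactly div F.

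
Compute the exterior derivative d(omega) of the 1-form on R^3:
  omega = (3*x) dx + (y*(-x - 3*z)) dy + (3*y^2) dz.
d(omega) = (-y) dx ∧ dy + (9*y) dy ∧ dz

For a 1-form omega = sum_i f_i dx_i, the exterior derivative is
  d(omega) = sum_{i < j} (∂f_j/∂x_i - ∂f_i/∂x_j) dx_i ∧ dx_j.
  coefficient of dx ∧ dy: ∂f_2/∂x - ∂f_1/∂y = ∂(y*(-x - 3*z))/∂x - ∂(3*x)/∂y = -y
  coefficient of dy ∧ dz: ∂f_3/∂y - ∂f_2/∂z = ∂(3*y^2)/∂y - ∂(y*(-x - 3*z))/∂z = 9*y
Assembling: d(omega) = (-y) dx ∧ dy + (9*y) dy ∧ dz.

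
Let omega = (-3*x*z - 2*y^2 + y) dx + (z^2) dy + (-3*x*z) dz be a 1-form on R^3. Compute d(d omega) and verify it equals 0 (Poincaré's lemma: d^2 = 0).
d(d omega) = 0

Step 1: d omega = sum_{i<j} (∂f_j/∂x_i - ∂f_i/∂x_j) dx_i ∧ dx_j:
  coeff of dx ∧ dy: 4*y - 1
  coeff of dx ∧ dz: 3*x - 3*z
  coeff of dy ∧ dz: -2*z
Step 2: Apply d again to each 2-form coefficient. The only possible 3-form in R^3 is dx ∧ dy ∧ dz, with coefficient
  ∂(coeff of dy∧dz)/∂x - ∂(coeff of dx∧dz)/∂y + ∂(coeff of dx∧dy)/∂z
  = ∂/∂x (-2*z) - ∂/∂y (3*x - 3*z) + ∂/∂z (4*y - 1).
Each of these terms simplifies to sums of mixed partials that cancel in pairs. The result is 0 (by equality of mixed partials for smooth functions — Schwarz / Clairaut).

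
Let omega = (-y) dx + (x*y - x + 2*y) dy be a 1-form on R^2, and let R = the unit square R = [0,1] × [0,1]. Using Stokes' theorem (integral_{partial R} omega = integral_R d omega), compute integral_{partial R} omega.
integral_(partial R) omega = 1/2

Stokes: integral_partial_R omega = integral_R d omega with d omega = (∂Q/∂x - ∂P/∂y) dx ∧ dy.
  ∂Q/∂x = y - 1
  ∂P/∂y = -1
  integrand = ∂Q/∂x - ∂P/∂y = y.
Integrating over R: integral_0^1 integral_0^1 (y) dx dy = 1/2.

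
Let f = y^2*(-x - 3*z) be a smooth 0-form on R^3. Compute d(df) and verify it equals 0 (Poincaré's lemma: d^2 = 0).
d(df) = 0

Step 1: df = sum_i (∂f/∂x_i) dx_i = (-y^2) dx + (2*y*(-x - 3*z)) dy + (-3*y^2) dz.
Step 2: Apply d again. Using the 1-form formula, the coefficient of dx ∧ dy in d(df) is ∂^2 f/∂x ∂y - ∂^2 f/∂y ∂x = (-2*y) - (-2*y) = 0 (equality of mixed partials for smooth f).
Similarly for dx ∧ dz and dy ∧ dz — all coefficients vanish. So d(df) = 0.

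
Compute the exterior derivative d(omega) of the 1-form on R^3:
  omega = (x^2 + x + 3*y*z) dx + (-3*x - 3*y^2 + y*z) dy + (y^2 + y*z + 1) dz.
d(omega) = (-3*z - 3) dx ∧ dy + (-3*y) dx ∧ dz + (y + z) dy ∧ dz

For a 1-form omega = sum_i f_i dx_i, the exterior derivative is
  d(omega) = sum_{i < j} (∂f_j/∂x_i - ∂f_i/∂x_j) dx_i ∧ dx_j.
  coefficient of dx ∧ dy: ∂f_2/∂x - ∂f_1/∂y = ∂(-3*x - 3*y^2 + y*z)/∂x - ∂(x^2 + x + 3*y*z)/∂y = -3*z - 3
  coefficient of dx ∧ dz: ∂f_3/∂x - ∂f_1/∂z = ∂(y^2 + y*z + 1)/∂x - ∂(x^2 + x + 3*y*z)/∂z = -3*y
  coefficient of dy ∧ dz: ∂f_3/∂y - ∂f_2/∂z = ∂(y^2 + y*z + 1)/∂y - ∂(-3*x - 3*y^2 + y*z)/∂z = y + z
Assembling: d(omega) = (-3*z - 3) dx ∧ dy + (-3*y) dx ∧ dz + (y + z) dy ∧ dz.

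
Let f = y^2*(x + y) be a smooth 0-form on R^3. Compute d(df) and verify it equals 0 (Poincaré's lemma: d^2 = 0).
d(df) = 0

Step 1: df = sum_i (∂f/∂x_i) dx_i = (y^2) dx + (y*(2*x + 3*y)) dy + (0) dz.
Step 2: Apply d again. Using the 1-form formula, the coefficient of dx ∧ dy in d(df) is ∂^2 f/∂x ∂y - ∂^2 f/∂y ∂x = (2*y) - (2*y) = 0 (equality of mixed partials for smooth f).
Similarly for dx ∧ dz and dy ∧ dz — all coefficients vanish. So d(df) = 0.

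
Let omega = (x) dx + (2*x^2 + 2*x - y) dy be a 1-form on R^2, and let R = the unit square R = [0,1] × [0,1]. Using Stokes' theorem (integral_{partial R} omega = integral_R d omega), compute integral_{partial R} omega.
integral_(partial R) omega = 4

Stokes: integral_partial_R omega = integral_R d omega with d omega = (∂Q/∂x - ∂P/∂y) dx ∧ dy.
  ∂Q/∂x = 4*x + 2
  ∂P/∂y = 0
  integrand = ∂Q/∂x - ∂P/∂y = 4*x + 2.
Integrating over R: integral_0^1 integral_0^1 (4*x + 2) dx dy = 4.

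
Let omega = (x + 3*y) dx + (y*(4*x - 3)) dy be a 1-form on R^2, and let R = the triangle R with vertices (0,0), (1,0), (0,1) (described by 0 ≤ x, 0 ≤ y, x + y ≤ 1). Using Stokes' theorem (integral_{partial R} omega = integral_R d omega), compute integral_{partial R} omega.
integral_(partial R) omega = -5/6

Stokes: integral_partial_R omega = integral_R d omega with d omega = (∂Q/∂x - ∂P/∂y) dx ∧ dy.
  ∂Q/∂x = 4*y
  ∂P/∂y = 3
  integrand = ∂Q/∂x - ∂P/∂y = 4*y - 3.
Integrating over R: integral_0^1 integral_0^{1-x} (4*y - 3) dy dx = -5/6.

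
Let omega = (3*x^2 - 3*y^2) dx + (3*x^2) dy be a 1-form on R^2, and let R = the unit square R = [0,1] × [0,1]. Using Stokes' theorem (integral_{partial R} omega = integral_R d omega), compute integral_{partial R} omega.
integral_(partial R) omega = 6

Stokes: integral_partial_R omega = integral_R d omega with d omega = (∂Q/∂x - ∂P/∂y) dx ∧ dy.
  ∂Q/∂x = 6*x
  ∂P/∂y = -6*y
  integrand = ∂Q/∂x - ∂P/∂y = 6*x + 6*y.
Integrating over R: integral_0^1 integral_0^1 (6*x + 6*y) dx dy = 6.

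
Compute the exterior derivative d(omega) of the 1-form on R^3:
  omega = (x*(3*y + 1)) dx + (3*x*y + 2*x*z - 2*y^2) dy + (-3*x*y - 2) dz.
d(omega) = (-3*x + 3*y + 2*z) dx ∧ dy + (-3*y) dx ∧ dz + (-5*x) dy ∧ dz

For a 1-form omega = sum_i f_i dx_i, the exterior derivative is
  d(omega) = sum_{i < j} (∂f_j/∂x_i - ∂f_i/∂x_j) dx_i ∧ dx_j.
  coefficient of dx ∧ dy: ∂f_2/∂x - ∂f_1/∂y = ∂(3*x*y + 2*x*z - 2*y^2)/∂x - ∂(x*(3*y + 1))/∂y = -3*x + 3*y + 2*z
  coefficient of dx ∧ dz: ∂f_3/∂x - ∂f_1/∂z = ∂(-3*x*y - 2)/∂x - ∂(x*(3*y + 1))/∂z = -3*y
  coefficient of dy ∧ dz: ∂f_3/∂y - ∂f_2/∂z = ∂(-3*x*y - 2)/∂y - ∂(3*x*y + 2*x*z - 2*y^2)/∂z = -5*x
Assembling: d(omega) = (-3*x + 3*y + 2*z) dx ∧ dy + (-3*y) dx ∧ dz + (-5*x) dy ∧ dz.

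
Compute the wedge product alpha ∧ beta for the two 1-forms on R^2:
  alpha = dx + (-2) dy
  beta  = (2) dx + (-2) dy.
alpha ∧ beta = (2) dx ∧ dy

Distribute the wedge, using dx_i ∧ dx_j = -dx_j ∧ dx_i and dx_i ∧ dx_i = 0. For each pair (i, j) with i < j, the coefficient of dx_i ∧ dx_j in alpha ∧ beta is (alpha_i * beta_j - alpha_j * beta_i). Collecting: alpha ∧ beta = (2) dx ∧ dy.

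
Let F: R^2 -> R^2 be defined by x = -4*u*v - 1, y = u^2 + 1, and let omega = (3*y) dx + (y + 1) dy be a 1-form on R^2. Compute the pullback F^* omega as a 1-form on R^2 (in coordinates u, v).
F^* omega = (2*u^3 - 12*u^2*v + 4*u - 12*v) du + (12*u*(-u^2 - 1)) dv

Using F^*(f dg) = (f ∘ F) d(g ∘ F), substitute each coordinate x_i by F_i(u, v) in f_i, and replace dx_i by d F_i = (∂F_i/∂u) du + (∂F_i/∂v) dv.
  For the x component: f_1(F) = 3*u^2 + 3; d F_1 = (-4*v) du + (-4*u) dv
  For the y component: f_2(F) = u^2 + 2; d F_2 = (2*u) du + (0) dv
Combining and collecting du, dv coefficients:
  coeff of du: 2*u^3 - 12*u^2*v + 4*u - 12*v
  coeff of dv: 12*u*(-u^2 - 1)
F^* omega = (2*u^3 - 12*u^2*v + 4*u - 12*v) du + (12*u*(-u^2 - 1)) dv.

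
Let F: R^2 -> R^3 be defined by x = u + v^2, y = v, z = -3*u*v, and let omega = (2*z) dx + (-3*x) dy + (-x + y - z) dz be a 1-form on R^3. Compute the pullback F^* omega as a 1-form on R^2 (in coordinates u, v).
F^* omega = (3*v*(-3*u*v - u + v^2 - v)) du + (-9*u^2*v + 3*u^2 - 9*u*v^2 - 3*u*v - 3*u - 3*v^2) dv

Using F^*(f dg) = (f ∘ F) d(g ∘ F), substitute each coordinate x_i by F_i(u, v) in f_i, and replace dx_i by d F_i = (∂F_i/∂u) du + (∂F_i/∂v) dv.
  For the x component: f_1(F) = -6*u*v; d F_1 = (1) du + (2*v) dv
  For the y component: f_2(F) = -3*u - 3*v^2; d F_2 = (0) du + (1) dv
  For the z component: f_3(F) = 3*u*v - u - v^2 + v; d F_3 = (-3*v) du + (-3*u) dv
Combining and collecting du, dv coefficients:
  coeff of du: 3*v*(-3*u*v - u + v^2 - v)
  coeff of dv: -9*u^2*v + 3*u^2 - 9*u*v^2 - 3*u*v - 3*u - 3*v^2
F^* omega = (3*v*(-3*u*v - u + v^2 - v)) du + (-9*u^2*v + 3*u^2 - 9*u*v^2 - 3*u*v - 3*u - 3*v^2) dv.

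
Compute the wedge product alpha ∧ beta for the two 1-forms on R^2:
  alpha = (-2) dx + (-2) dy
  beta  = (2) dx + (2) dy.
alpha ∧ beta = 0

Distribute the wedge, using dx_i ∧ dx_j = -dx_j ∧ dx_i and dx_i ∧ dx_i = 0. For each pair (i, j) with i < j, the coefficient of dx_i ∧ dx_j in alpha ∧ beta is (alpha_i * beta_j - alpha_j * beta_i). Collecting: alpha ∧ beta = 0.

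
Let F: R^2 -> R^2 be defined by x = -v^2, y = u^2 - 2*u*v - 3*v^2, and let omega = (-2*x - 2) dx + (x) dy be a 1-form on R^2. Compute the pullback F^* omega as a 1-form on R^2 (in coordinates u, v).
F^* omega = (2*v^2*(-u + v)) du + (2*v*(u*v + v^2 + 2)) dv

Using F^*(f dg) = (f ∘ F) d(g ∘ F), substitute each coordinate x_i by F_i(u, v) in f_i, and replace dx_i by d F_i = (∂F_i/∂u) du + (∂F_i/∂v) dv.
  For the x component: f_1(F) = 2*v^2 - 2; d F_1 = (0) du + (-2*v) dv
  For the y component: f_2(F) = -v^2; d F_2 = (2*u - 2*v) du + (-2*u - 6*v) dv
Combining and collecting du, dv coefficients:
  coeff of du: 2*v^2*(-u + v)
  coeff of dv: 2*v*(u*v + v^2 + 2)
F^* omega = (2*v^2*(-u + v)) du + (2*v*(u*v + v^2 + 2)) dv.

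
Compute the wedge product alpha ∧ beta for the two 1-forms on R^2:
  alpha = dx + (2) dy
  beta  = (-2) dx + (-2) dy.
alpha ∧ beta = (2) dx ∧ dy

Distribute the wedge, using dx_i ∧ dx_j = -dx_j ∧ dx_i and dx_i ∧ dx_i = 0. For each pair (i, j) with i < j, the coefficient of dx_i ∧ dx_j in alpha ∧ beta is (alpha_i * beta_j - alpha_j * beta_i). Collecting: alpha ∧ beta = (2) dx ∧ dy.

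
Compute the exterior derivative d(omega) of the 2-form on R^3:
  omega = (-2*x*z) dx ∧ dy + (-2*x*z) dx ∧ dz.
d(omega) = (-2*x) dx ∧ dy ∧ dz

For a 2-form omega = sum_{i<j} g_{ij} dx_i ∧ dx_j, the exterior derivative is
  d(omega) = sum_{i<j} d(g_{ij}) ∧ dx_i ∧ dx_j = sum_{i<j, k} (∂g_{ij}/∂x_k) dx_k ∧ dx_i ∧ dx_j.
Expand each term, using dx_k ∧ dx_i ∧ dx_j = sgn(permutation) dx_{(a)} ∧ dx_{(b)} ∧ dx_{(c)} with (a < b < c) sorted:
  d(-2*x*z) includes (∂/∂z)(-2*x*z) dz = (-2*x) dz, which multiplied by dx ∧ dy gives (-2*x) dx ∧ dy ∧ dz
Collecting like 3-forms: d(omega) = (-2*x) dx ∧ dy ∧ dz.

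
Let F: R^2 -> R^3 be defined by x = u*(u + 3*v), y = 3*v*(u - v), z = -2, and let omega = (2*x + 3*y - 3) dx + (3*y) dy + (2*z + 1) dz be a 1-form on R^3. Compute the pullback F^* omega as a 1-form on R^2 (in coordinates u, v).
F^* omega = (4*u^3 + 36*u^2*v + 54*u*v^2 - 6*u - 54*v^3 - 9*v) du + (6*u^3 + 72*u^2*v - 108*u*v^2 - 9*u + 54*v^3) dv

Using F^*(f dg) = (f ∘ F) d(g ∘ F), substitute each coordinate x_i by F_i(u, v) in f_i, and replace dx_i by d F_i = (∂F_i/∂u) du + (∂F_i/∂v) dv.
  For the x component: f_1(F) = 2*u^2 + 15*u*v - 9*v^2 - 3; d F_1 = (2*u + 3*v) du + (3*u) dv
  For the y component: f_2(F) = 9*v*(u - v); d F_2 = (3*v) du + (3*u - 6*v) dv
  For the z component: f_3(F) = -3; d F_3 = (0) du + (0) dv
Combining and collecting du, dv coefficients:
  coeff of du: 4*u^3 + 36*u^2*v + 54*u*v^2 - 6*u - 54*v^3 - 9*v
  coeff of dv: 6*u^3 + 72*u^2*v - 108*u*v^2 - 9*u + 54*v^3
F^* omega = (4*u^3 + 36*u^2*v + 54*u*v^2 - 6*u - 54*v^3 - 9*v) du + (6*u^3 + 72*u^2*v - 108*u*v^2 - 9*u + 54*v^3) dv.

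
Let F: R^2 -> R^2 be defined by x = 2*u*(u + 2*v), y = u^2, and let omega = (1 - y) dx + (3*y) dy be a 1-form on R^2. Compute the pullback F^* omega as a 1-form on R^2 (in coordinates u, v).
F^* omega = (2*u^3 - 4*u^2*v + 4*u + 4*v) du + (4*u*(1 - u^2)) dv

Using F^*(f dg) = (f ∘ F) d(g ∘ F), substitute each coordinate x_i by F_i(u, v) in f_i, and replace dx_i by d F_i = (∂F_i/∂u) du + (∂F_i/∂v) dv.
  For the x component: f_1(F) = 1 - u^2; d F_1 = (4*u + 4*v) du + (4*u) dv
  For the y component: f_2(F) = 3*u^2; d F_2 = (2*u) du + (0) dv
Combining and collecting du, dv coefficients:
  coeff of du: 2*u^3 - 4*u^2*v + 4*u + 4*v
  coeff of dv: 4*u*(1 - u^2)
F^* omega = (2*u^3 - 4*u^2*v + 4*u + 4*v) du + (4*u*(1 - u^2)) dv.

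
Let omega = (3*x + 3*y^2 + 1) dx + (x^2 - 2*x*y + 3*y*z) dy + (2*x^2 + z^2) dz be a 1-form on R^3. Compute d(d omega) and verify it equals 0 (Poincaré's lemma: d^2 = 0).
d(d omega) = 0

Step 1: d omega = sum_{i<j} (∂f_j/∂x_i - ∂f_i/∂x_j) dx_i ∧ dx_j:
  coeff of dx ∧ dy: 2*x - 8*y
  coeff of dx ∧ dz: 4*x
  coeff of dy ∧ dz: -3*y
Step 2: Apply d again to each 2-form coefficient. The only possible 3-form in R^3 is dx ∧ dy ∧ dz, with coefficient
  ∂(coeff of dy∧dz)/∂x - ∂(coeff of dx∧dz)/∂y + ∂(coeff of dx∧dy)/∂z
  = ∂/∂x (-3*y) - ∂/∂y (4*x) + ∂/∂z (2*x - 8*y).
Each of these terms simplifies to sums of mixed partials that cancel in pairs. The result is 0 (by equality of mixed partials for smooth functions — Schwarz / Clairaut).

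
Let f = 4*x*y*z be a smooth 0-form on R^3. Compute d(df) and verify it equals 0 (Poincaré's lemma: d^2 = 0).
d(df) = 0

Step 1: df = sum_i (∂f/∂x_i) dx_i = (4*y*z) dx + (4*x*z) dy + (4*x*y) dz.
Step 2: Apply d again. Using the 1-form formula, the coefficient of dx ∧ dy in d(df) is ∂^2 f/∂x ∂y - ∂^2 f/∂y ∂x = (4*z) - (4*z) = 0 (equality of mixed partials for smooth f).
Similarly for dx ∧ dz and dy ∧ dz — all coefficients vanish. So d(df) = 0.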